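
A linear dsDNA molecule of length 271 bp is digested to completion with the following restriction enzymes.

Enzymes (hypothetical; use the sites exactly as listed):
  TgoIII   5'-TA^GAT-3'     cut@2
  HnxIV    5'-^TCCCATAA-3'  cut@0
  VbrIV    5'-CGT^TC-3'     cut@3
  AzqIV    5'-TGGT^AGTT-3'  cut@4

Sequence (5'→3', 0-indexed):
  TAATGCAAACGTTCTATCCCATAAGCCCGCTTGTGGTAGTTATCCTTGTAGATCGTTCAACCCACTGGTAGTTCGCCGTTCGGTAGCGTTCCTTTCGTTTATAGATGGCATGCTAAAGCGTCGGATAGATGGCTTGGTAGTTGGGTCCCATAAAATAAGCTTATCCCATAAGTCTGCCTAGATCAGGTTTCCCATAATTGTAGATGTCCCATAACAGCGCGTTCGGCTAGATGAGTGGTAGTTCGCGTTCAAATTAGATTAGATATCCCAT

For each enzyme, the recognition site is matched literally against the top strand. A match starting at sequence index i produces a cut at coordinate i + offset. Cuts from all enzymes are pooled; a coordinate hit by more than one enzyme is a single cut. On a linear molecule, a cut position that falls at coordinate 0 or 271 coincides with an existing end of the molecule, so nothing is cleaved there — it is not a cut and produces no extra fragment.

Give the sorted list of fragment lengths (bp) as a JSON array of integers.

[4,4,5,6,7,7,8,9,9,10,10,10,10,11,12,13,13,13,14,16,17,18,21,24]

Scan for sites:
  TgoIII TAGAT/2: at [48, 101, 125, 178, 200, 227, 254, 259] ⇒ [50, 103, 127, 180, 202, 229, 256, 261]
  HnxIV TCCCATAA/0: at [16, 145, 163, 189, 206] ⇒ [16, 145, 163, 189, 206]
  VbrIV CGTTC/3: at [9, 53, 76, 86, 219, 245] ⇒ [12, 56, 79, 89, 222, 248]
  AzqIV TGGTAGTT/4: at [33, 65, 134, 235] ⇒ [37, 69, 138, 239]

All cut coordinates (distinct, sorted): [12, 16, 37, 50, 56, 69, 79, 89, 103, 127, 138, 145, 163, 180, 189, 202, 206, 222, 229, 239, 248, 256, 261]

Fragment lengths:
  [0,12): 12 bp
  [12,16): 4 bp
  [16,37): 21 bp
  [37,50): 13 bp
  [50,56): 6 bp
  [56,69): 13 bp
  [69,79): 10 bp
  [79,89): 10 bp
  [89,103): 14 bp
  [103,127): 24 bp
  [127,138): 11 bp
  [138,145): 7 bp
  [145,163): 18 bp
  [163,180): 17 bp
  [180,189): 9 bp
  [189,202): 13 bp
  [202,206): 4 bp
  [206,222): 16 bp
  [222,229): 7 bp
  [229,239): 10 bp
  [239,248): 9 bp
  [248,256): 8 bp
  [256,261): 5 bp
  [261,271): 10 bp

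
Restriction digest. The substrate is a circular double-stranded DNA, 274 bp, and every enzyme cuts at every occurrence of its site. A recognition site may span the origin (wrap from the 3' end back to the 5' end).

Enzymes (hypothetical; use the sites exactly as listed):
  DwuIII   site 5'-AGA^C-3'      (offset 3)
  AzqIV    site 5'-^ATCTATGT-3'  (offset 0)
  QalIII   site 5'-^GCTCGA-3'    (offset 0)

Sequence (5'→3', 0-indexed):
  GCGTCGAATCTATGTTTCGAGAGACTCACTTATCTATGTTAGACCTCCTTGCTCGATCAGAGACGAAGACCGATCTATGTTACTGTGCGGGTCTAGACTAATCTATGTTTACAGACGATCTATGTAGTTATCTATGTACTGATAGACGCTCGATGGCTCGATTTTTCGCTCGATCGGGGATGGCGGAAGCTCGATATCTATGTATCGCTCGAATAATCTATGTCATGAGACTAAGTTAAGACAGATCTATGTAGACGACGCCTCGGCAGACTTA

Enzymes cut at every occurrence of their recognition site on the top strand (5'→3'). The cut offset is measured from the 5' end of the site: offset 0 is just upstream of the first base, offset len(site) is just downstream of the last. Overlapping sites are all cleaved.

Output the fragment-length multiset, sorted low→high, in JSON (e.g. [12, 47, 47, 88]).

[1,2,3,3,3,6,7,7,7,8,9,11,11,11,11,12,12,12,13,15,15,15,17,17,21,25]

Per-enzyme occurrences:
  DwuIII AGAC/3: at [21, 40, 60, 66, 94, 112, 143, 227, 238, 252, 267] ⇒ [24, 43, 63, 69, 97, 115, 146, 230, 241, 255, 270]
  AzqIV ATCTATGT/0: at [7, 31, 72, 100, 117, 129, 195, 215, 244] ⇒ [7, 31, 72, 100, 117, 129, 195, 215, 244]
  QalIII GCTCGA/0: at [50, 147, 155, 167, 188, 206] ⇒ [50, 147, 155, 167, 188, 206]

All cut coordinates (distinct, sorted): [7, 24, 31, 43, 50, 63, 69, 72, 97, 100, 115, 117, 129, 146, 147, 155, 167, 188, 195, 206, 215, 230, 241, 244, 255, 270]

Fragment lengths:
  7→24: 17 bp
  24→31: 7 bp
  31→43: 12 bp
  43→50: 7 bp
  50→63: 13 bp
  63→69: 6 bp
  69→72: 3 bp
  72→97: 25 bp
  97→100: 3 bp
  100→115: 15 bp
  115→117: 2 bp
  117→129: 12 bp
  129→146: 17 bp
  146→147: 1 bp
  147→155: 8 bp
  155→167: 12 bp
  167→188: 21 bp
  188→195: 7 bp
  195→206: 11 bp
  206→215: 9 bp
  215→230: 15 bp
  230→241: 11 bp
  241→244: 3 bp
  244→255: 11 bp
  255→270: 15 bp
  270→7 (wrap): 274-270+7 = 11 bp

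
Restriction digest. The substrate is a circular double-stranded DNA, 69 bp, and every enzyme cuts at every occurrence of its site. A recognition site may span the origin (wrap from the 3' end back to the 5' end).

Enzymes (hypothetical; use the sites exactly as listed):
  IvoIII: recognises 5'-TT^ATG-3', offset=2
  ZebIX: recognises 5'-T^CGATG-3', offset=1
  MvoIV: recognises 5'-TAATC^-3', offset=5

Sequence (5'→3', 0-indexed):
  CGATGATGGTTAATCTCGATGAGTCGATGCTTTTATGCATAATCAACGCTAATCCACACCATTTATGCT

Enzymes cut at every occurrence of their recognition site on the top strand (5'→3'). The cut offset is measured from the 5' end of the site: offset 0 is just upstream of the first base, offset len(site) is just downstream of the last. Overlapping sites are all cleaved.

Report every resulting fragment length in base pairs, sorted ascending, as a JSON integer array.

[1,5,8,10,10,10,10,15]

Per-enzyme occurrences:
  IvoIII TTATG/2: at [32, 62] ⇒ [34, 64]
  ZebIX TCGATG/1: at [15, 23, 68] ⇒ [0, 16, 24]
  MvoIV TAATC/5: at [10, 39, 49] ⇒ [15, 44, 54]

All cut coordinates (distinct, sorted): [0, 15, 16, 24, 34, 44, 54, 64]

Fragment lengths:
  0→15: 15 bp
  15→16: 1 bp
  16→24: 8 bp
  24→34: 10 bp
  34→44: 10 bp
  44→54: 10 bp
  54→64: 10 bp
  64→0 (wrap): 69-64+0 = 5 bp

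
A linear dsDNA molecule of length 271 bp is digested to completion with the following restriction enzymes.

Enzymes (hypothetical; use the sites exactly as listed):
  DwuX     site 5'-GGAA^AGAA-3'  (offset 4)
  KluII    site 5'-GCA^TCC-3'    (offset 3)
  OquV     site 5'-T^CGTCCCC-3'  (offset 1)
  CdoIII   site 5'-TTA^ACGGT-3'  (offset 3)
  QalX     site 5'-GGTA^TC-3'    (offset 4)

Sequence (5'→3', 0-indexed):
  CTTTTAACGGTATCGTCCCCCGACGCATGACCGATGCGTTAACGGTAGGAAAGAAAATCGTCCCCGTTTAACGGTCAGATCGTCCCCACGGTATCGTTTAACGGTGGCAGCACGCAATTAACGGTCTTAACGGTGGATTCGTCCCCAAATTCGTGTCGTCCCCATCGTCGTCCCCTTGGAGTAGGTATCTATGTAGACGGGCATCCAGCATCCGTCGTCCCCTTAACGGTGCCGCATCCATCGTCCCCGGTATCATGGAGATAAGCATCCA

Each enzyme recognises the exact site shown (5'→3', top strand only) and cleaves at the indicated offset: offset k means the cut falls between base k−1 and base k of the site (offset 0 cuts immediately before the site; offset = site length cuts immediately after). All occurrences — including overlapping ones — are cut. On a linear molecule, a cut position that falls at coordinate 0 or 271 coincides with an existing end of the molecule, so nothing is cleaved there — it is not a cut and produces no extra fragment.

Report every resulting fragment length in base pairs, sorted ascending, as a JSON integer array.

[1,4,5,5,6,6,7,7,7,9,10,10,10,10,11,11,12,12,13,15,16,17,19,20,28]

Per-enzyme occurrences:
  DwuX (GGAAAGAA, off=4): starts [47] → cuts [51]
  KluII (GCATCC, off=3): starts [200, 207, 233, 264] → cuts [203, 210, 236, 267]
  OquV (TCGTCCCC, off=1): starts [12, 57, 79, 138, 155, 167, 214, 240] → cuts [13, 58, 80, 139, 156, 168, 215, 241]
  CdoIII (TTAACGGT, off=3): starts [3, 38, 67, 97, 117, 126, 222] → cuts [6, 41, 70, 100, 120, 129, 225]
  QalX (GGTATC, off=4): starts [8, 89, 183, 248] → cuts [12, 93, 187, 252]

All cut coordinates (distinct, sorted): [6, 12, 13, 41, 51, 58, 70, 80, 93, 100, 120, 129, 139, 156, 168, 187, 203, 210, 215, 225, 236, 241, 252, 267]

Fragment lengths:
  [0,6): 6 bp
  [6,12): 6 bp
  [12,13): 1 bp
  [13,41): 28 bp
  [41,51): 10 bp
  [51,58): 7 bp
  [58,70): 12 bp
  [70,80): 10 bp
  [80,93): 13 bp
  [93,100): 7 bp
  [100,120): 20 bp
  [120,129): 9 bp
  [129,139): 10 bp
  [139,156): 17 bp
  [156,168): 12 bp
  [168,187): 19 bp
  [187,203): 16 bp
  [203,210): 7 bp
  [210,215): 5 bp
  [215,225): 10 bp
  [225,236): 11 bp
  [236,241): 5 bp
  [241,252): 11 bp
  [252,267): 15 bp
  [267,271): 4 bp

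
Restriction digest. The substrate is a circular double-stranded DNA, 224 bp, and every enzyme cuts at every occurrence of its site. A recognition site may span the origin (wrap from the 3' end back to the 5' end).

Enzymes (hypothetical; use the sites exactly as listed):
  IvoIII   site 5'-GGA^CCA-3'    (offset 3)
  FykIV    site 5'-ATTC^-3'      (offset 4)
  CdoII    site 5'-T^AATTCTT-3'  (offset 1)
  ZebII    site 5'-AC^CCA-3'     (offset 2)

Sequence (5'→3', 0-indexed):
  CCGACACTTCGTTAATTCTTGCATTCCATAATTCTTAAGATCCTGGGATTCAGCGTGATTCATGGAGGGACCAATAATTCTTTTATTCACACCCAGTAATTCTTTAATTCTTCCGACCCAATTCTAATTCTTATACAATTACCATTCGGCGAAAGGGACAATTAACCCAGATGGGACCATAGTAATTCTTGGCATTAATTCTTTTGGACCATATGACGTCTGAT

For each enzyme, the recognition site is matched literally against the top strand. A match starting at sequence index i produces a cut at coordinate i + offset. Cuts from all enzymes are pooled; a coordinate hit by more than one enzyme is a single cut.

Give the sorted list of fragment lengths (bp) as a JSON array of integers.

[1,3,3,4,5,5,5,5,5,5,5,5,5,5,7,7,7,7,8,8,8,9,10,10,17,17,19,29]

Per-enzyme occurrences:
  IvoIII (GGACCA, off=3): starts [67, 173, 205] → cuts [70, 176, 208]
  FykIV (ATTC, off=4): starts [14, 22, 30, 47, 57, 76, 84, 98, 106, 120, 126, 143, 184, 197] → cuts [18, 26, 34, 51, 61, 80, 88, 102, 110, 124, 130, 147, 188, 201]
  CdoII (TAATTCTT, off=1): starts [12, 28, 74, 96, 104, 124, 182, 195] → cuts [13, 29, 75, 97, 105, 125, 183, 196]
  ZebII (ACCCA, off=2): starts [90, 115, 164] → cuts [92, 117, 166]

All cut coordinates (distinct, sorted): [13, 18, 26, 29, 34, 51, 61, 70, 75, 80, 88, 92, 97, 102, 105, 110, 117, 124, 125, 130, 147, 166, 176, 183, 188, 196, 201, 208]

Fragments:
  13→18: 5 bp
  18→26: 8 bp
  26→29: 3 bp
  29→34: 5 bp
  34→51: 17 bp
  51→61: 10 bp
  61→70: 9 bp
  70→75: 5 bp
  75→80: 5 bp
  80→88: 8 bp
  88→92: 4 bp
  92→97: 5 bp
  97→102: 5 bp
  102→105: 3 bp
  105→110: 5 bp
  110→117: 7 bp
  117→124: 7 bp
  124→125: 1 bp
  125→130: 5 bp
  130→147: 17 bp
  147→166: 19 bp
  166→176: 10 bp
  176→183: 7 bp
  183→188: 5 bp
  188→196: 8 bp
  196→201: 5 bp
  201→208: 7 bp
  208→13 (wrap): 224-208+13 = 29 bp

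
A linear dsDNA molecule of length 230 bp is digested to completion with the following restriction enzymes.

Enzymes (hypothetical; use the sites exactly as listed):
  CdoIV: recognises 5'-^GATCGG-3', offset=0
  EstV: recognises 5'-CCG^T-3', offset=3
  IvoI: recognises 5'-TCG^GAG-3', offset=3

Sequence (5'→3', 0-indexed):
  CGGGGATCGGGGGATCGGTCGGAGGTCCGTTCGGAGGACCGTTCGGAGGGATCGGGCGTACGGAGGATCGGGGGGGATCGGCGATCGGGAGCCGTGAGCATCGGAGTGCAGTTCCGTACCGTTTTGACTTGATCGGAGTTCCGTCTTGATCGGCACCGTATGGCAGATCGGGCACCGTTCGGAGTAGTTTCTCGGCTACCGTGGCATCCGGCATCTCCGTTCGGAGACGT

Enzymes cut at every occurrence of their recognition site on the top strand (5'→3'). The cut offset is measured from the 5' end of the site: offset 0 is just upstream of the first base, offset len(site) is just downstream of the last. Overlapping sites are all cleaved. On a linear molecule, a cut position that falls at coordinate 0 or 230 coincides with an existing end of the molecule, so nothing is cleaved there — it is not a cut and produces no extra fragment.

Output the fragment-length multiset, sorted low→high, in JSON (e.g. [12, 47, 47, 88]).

Scan for sites:
  CdoIV (GATCGG, off=0): starts [4, 12, 49, 65, 75, 82, 130, 147, 165] → cuts [4, 12, 49, 65, 75, 82, 130, 147, 165]
  EstV (CCGT, off=3): starts [26, 38, 91, 113, 118, 140, 155, 174, 198, 216] → cuts [29, 41, 94, 116, 121, 143, 158, 177, 201, 219]
  IvoI (TCGGAG, off=3): starts [18, 30, 42, 100, 132, 178, 220] → cuts [21, 33, 45, 103, 135, 181, 223]

Pooled cuts: [4, 12, 21, 29, 33, 41, 45, 49, 65, 75, 82, 94, 103, 116, 121, 130, 135, 143, 147, 158, 165, 177, 181, 201, 219, 223]

Fragment lengths:
  [0,4): 4 bp
  [4,12): 8 bp
  [12,21): 9 bp
  [21,29): 8 bp
  [29,33): 4 bp
  [33,41): 8 bp
  [41,45): 4 bp
  [45,49): 4 bp
  [49,65): 16 bp
  [65,75): 10 bp
  [75,82): 7 bp
  [82,94): 12 bp
  [94,103): 9 bp
  [103,116): 13 bp
  [116,121): 5 bp
  [121,130): 9 bp
  [130,135): 5 bp
  [135,143): 8 bp
  [143,147): 4 bp
  [147,158): 11 bp
  [158,165): 7 bp
  [165,177): 12 bp
  [177,181): 4 bp
  [181,201): 20 bp
  [201,219): 18 bp
  [219,223): 4 bp
  [223,230): 7 bp

[4,4,4,4,4,4,4,5,5,7,7,7,8,8,8,8,9,9,9,10,11,12,12,13,16,18,20]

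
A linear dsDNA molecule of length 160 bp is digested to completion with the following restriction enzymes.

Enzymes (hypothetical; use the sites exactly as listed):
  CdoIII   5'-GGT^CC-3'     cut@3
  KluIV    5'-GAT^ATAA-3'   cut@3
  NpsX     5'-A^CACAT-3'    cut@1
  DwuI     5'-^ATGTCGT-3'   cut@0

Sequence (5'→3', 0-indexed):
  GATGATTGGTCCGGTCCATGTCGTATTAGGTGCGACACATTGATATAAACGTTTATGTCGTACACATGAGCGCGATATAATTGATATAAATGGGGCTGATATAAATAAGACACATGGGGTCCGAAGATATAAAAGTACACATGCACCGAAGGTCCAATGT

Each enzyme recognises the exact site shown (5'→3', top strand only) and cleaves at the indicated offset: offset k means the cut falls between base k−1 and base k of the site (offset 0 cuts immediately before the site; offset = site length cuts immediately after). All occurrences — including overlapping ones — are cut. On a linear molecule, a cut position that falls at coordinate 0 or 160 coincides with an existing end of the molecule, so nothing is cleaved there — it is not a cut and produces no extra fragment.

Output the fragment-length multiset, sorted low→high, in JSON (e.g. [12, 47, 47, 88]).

[2,5,7,8,8,9,9,9,10,10,10,10,14,15,16,18]

Scan for sites:
  CdoIII (GGTCC, off=3): starts [7, 12, 117, 150] → cuts [10, 15, 120, 153]
  KluIV (GATATAA, off=3): starts [41, 73, 82, 97, 125] → cuts [44, 76, 85, 100, 128]
  NpsX (ACACAT, off=1): starts [34, 61, 109, 136] → cuts [35, 62, 110, 137]
  DwuI (ATGTCGT, off=0): starts [17, 54] → cuts [17, 54]

Pooled cuts: [10, 15, 17, 35, 44, 54, 62, 76, 85, 100, 110, 120, 128, 137, 153]

Fragment lengths:
  [0,10): 10 bp
  [10,15): 5 bp
  [15,17): 2 bp
  [17,35): 18 bp
  [35,44): 9 bp
  [44,54): 10 bp
  [54,62): 8 bp
  [62,76): 14 bp
  [76,85): 9 bp
  [85,100): 15 bp
  [100,110): 10 bp
  [110,120): 10 bp
  [120,128): 8 bp
  [128,137): 9 bp
  [137,153): 16 bp
  [153,160): 7 bp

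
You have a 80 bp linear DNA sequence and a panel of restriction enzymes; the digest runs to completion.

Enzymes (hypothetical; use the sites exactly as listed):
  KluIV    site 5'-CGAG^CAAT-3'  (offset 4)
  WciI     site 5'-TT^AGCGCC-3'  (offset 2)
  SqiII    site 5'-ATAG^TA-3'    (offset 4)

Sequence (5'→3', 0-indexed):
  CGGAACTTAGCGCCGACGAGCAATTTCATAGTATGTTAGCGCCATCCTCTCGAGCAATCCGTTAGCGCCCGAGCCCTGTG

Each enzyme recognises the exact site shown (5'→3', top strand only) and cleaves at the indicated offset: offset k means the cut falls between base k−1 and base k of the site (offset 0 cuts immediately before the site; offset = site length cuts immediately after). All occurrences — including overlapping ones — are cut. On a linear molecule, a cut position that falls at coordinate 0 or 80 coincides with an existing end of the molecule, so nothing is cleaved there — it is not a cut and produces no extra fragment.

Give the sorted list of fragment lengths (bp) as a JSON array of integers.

[6,8,9,11,12,17,17]

Per-enzyme occurrences:
  KluIV CGAGCAAT/4: at [16, 50] ⇒ [20, 54]
  WciI TTAGCGCC/2: at [6, 35, 61] ⇒ [8, 37, 63]
  SqiII ATAGTA/4: at [27] ⇒ [31]

All cut coordinates (distinct, sorted): [8, 20, 31, 37, 54, 63]

Fragments:
  [0,8): 8 bp
  [8,20): 12 bp
  [20,31): 11 bp
  [31,37): 6 bp
  [37,54): 17 bp
  [54,63): 9 bp
  [63,80): 17 bp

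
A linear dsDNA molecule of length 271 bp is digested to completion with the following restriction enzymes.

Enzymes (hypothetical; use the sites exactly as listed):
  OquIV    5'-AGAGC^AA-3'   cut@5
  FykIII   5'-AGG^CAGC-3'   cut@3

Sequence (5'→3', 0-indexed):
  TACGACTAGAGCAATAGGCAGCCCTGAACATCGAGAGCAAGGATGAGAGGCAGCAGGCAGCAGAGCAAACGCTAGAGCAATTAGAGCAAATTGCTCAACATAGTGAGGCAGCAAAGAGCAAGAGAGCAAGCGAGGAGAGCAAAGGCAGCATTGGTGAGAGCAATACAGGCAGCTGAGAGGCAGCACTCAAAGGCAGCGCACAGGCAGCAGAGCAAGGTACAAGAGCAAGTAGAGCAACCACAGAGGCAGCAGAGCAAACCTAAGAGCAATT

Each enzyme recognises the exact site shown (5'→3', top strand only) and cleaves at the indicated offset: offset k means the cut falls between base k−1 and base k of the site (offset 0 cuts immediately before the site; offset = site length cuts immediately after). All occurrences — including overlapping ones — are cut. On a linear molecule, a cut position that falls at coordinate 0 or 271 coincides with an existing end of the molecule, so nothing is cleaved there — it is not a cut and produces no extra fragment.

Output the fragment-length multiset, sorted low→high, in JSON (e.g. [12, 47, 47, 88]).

[4,5,6,7,8,8,9,9,9,9,9,11,11,11,11,12,12,12,12,13,13,13,16,20,21]

Site scan:
  OquIV AGAGCAA/5: at [7, 33, 61, 73, 82, 114, 122, 135, 156, 208, 221, 230, 250, 262] ⇒ [12, 38, 66, 78, 87, 119, 127, 140, 161, 213, 226, 235, 255, 267]
  FykIII AGGCAGC/3: at [15, 47, 54, 105, 142, 166, 177, 190, 201, 243] ⇒ [18, 50, 57, 108, 145, 169, 180, 193, 204, 246]

Pooled cuts: [12, 18, 38, 50, 57, 66, 78, 87, 108, 119, 127, 140, 145, 161, 169, 180, 193, 204, 213, 226, 235, 246, 255, 267]

Fragment lengths:
  [0,12): 12 bp
  [12,18): 6 bp
  [18,38): 20 bp
  [38,50): 12 bp
  [50,57): 7 bp
  [57,66): 9 bp
  [66,78): 12 bp
  [78,87): 9 bp
  [87,108): 21 bp
  [108,119): 11 bp
  [119,127): 8 bp
  [127,140): 13 bp
  [140,145): 5 bp
  [145,161): 16 bp
  [161,169): 8 bp
  [169,180): 11 bp
  [180,193): 13 bp
  [193,204): 11 bp
  [204,213): 9 bp
  [213,226): 13 bp
  [226,235): 9 bp
  [235,246): 11 bp
  [246,255): 9 bp
  [255,267): 12 bp
  [267,271): 4 bp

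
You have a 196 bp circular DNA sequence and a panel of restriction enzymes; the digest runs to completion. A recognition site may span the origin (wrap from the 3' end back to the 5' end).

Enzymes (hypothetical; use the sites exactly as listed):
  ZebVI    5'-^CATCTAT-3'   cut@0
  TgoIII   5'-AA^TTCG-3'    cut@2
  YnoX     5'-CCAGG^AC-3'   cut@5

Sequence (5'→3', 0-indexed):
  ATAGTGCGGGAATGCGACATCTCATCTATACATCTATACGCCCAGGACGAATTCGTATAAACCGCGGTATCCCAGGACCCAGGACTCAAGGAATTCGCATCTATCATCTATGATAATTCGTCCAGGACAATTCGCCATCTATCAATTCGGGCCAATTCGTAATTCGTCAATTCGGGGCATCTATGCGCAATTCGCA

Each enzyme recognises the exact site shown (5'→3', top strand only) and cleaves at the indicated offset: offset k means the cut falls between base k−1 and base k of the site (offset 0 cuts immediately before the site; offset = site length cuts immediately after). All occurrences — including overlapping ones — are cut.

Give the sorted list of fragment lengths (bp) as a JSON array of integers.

[4,4,5,5,7,7,7,7,8,8,10,10,10,10,12,13,16,25,28]

Per-enzyme occurrences:
  ZebVI (CATCTAT, off=0): starts [22, 30, 97, 104, 135, 177] → cuts [22, 30, 97, 104, 135, 177]
  TgoIII (AATTCG, off=2): starts [49, 91, 114, 128, 143, 153, 160, 168, 188] → cuts [51, 93, 116, 130, 145, 155, 162, 170, 190]
  YnoX (CCAGGAC, off=5): starts [41, 71, 78, 121] → cuts [46, 76, 83, 126]

All cut coordinates (distinct, sorted): [22, 30, 46, 51, 76, 83, 93, 97, 104, 116, 126, 130, 135, 145, 155, 162, 170, 177, 190]

Fragments:
  22→30: 8 bp
  30→46: 16 bp
  46→51: 5 bp
  51→76: 25 bp
  76→83: 7 bp
  83→93: 10 bp
  93→97: 4 bp
  97→104: 7 bp
  104→116: 12 bp
  116→126: 10 bp
  126→130: 4 bp
  130→135: 5 bp
  135→145: 10 bp
  145→155: 10 bp
  155→162: 7 bp
  162→170: 8 bp
  170→177: 7 bp
  177→190: 13 bp
  190→22 (wrap): 196-190+22 = 28 bp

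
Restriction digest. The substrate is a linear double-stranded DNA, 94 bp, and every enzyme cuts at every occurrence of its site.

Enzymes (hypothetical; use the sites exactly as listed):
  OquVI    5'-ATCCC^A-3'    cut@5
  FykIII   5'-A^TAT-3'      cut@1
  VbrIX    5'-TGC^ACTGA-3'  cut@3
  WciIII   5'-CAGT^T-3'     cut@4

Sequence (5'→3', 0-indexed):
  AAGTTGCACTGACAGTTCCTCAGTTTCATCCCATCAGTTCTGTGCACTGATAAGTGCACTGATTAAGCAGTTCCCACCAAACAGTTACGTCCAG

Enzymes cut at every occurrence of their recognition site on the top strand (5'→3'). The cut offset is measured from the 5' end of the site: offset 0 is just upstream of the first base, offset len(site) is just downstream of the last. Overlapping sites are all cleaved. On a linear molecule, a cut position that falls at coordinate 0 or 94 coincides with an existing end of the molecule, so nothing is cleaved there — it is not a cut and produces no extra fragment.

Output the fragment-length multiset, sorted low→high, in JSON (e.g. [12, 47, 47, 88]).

[6,7,7,8,8,9,9,12,14,14]

Site scan:
  OquVI ATCCCA/5: at [27] ⇒ [32]
  FykIII (ATAT, off=1): no sites
  VbrIX TGCACTGA/3: at [4, 42, 54] ⇒ [7, 45, 57]
  WciIII CAGTT/4: at [12, 20, 34, 67, 81] ⇒ [16, 24, 38, 71, 85]

Pooled cuts: [7, 16, 24, 32, 38, 45, 57, 71, 85]

Fragments:
  [0,7): 7 bp
  [7,16): 9 bp
  [16,24): 8 bp
  [24,32): 8 bp
  [32,38): 6 bp
  [38,45): 7 bp
  [45,57): 12 bp
  [57,71): 14 bp
  [71,85): 14 bp
  [85,94): 9 bp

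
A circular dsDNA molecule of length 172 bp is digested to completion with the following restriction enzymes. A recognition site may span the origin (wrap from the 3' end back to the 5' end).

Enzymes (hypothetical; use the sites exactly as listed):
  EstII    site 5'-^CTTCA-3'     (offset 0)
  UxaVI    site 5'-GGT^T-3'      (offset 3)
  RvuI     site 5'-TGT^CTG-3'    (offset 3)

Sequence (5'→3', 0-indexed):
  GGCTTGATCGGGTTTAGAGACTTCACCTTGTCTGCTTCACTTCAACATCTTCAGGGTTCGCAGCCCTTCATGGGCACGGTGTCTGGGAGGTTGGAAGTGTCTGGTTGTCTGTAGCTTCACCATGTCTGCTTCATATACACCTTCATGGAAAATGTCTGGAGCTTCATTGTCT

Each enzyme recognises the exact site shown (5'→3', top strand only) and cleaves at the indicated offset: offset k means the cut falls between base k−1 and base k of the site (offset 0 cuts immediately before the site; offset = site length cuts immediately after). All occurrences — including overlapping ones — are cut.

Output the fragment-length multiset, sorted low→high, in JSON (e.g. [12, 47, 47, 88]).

[3,3,3,5,5,6,6,7,8,9,9,9,9,9,11,11,12,15,15,17]

Site scan:
  EstII (CTTCA, off=0): starts [20, 34, 39, 48, 65, 114, 128, 140, 161] → cuts [20, 34, 39, 48, 65, 114, 128, 140, 161]
  UxaVI (GGTT, off=3): starts [10, 54, 88, 102] → cuts [13, 57, 91, 105]
  RvuI (TGTCTG, off=3): starts [28, 79, 97, 105, 122, 152, 167] → cuts [31, 82, 100, 108, 125, 155, 170]

Pooled cuts: [13, 20, 31, 34, 39, 48, 57, 65, 82, 91, 100, 105, 108, 114, 125, 128, 140, 155, 161, 170]

Fragments:
  13→20: 7 bp
  20→31: 11 bp
  31→34: 3 bp
  34→39: 5 bp
  39→48: 9 bp
  48→57: 9 bp
  57→65: 8 bp
  65→82: 17 bp
  82→91: 9 bp
  91→100: 9 bp
  100→105: 5 bp
  105→108: 3 bp
  108→114: 6 bp
  114→125: 11 bp
  125→128: 3 bp
  128→140: 12 bp
  140→155: 15 bp
  155→161: 6 bp
  161→170: 9 bp
  170→13 (wrap): 172-170+13 = 15 bp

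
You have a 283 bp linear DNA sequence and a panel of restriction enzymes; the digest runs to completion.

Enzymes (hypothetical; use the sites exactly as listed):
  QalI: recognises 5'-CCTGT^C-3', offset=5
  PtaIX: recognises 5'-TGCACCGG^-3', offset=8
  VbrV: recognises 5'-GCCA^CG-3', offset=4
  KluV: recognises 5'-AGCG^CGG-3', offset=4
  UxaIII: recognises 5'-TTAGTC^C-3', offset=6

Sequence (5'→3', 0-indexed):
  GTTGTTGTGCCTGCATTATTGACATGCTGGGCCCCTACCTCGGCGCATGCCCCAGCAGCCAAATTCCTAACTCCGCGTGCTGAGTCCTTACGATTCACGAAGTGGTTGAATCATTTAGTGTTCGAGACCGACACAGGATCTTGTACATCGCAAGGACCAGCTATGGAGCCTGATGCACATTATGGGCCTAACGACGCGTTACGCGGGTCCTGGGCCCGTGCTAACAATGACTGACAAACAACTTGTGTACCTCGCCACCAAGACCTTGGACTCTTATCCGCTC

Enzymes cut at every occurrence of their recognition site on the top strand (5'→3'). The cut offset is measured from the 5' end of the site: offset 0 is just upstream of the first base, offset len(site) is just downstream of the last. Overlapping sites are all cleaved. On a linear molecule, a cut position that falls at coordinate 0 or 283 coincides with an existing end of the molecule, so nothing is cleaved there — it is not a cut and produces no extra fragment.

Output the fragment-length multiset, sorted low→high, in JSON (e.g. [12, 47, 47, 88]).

Scan for sites:
  QalI (CCTGTC, off=5): no sites
  PtaIX (TGCACCGG, off=8): no sites
  VbrV (GCCACG, off=4): no sites
  KluV (AGCGCGG, off=4): no sites
  UxaIII (TTAGTCC, off=6): no sites

Pooled cuts: ∅

Fragments:
  no cuts → one linear fragment of 283 bp

[283]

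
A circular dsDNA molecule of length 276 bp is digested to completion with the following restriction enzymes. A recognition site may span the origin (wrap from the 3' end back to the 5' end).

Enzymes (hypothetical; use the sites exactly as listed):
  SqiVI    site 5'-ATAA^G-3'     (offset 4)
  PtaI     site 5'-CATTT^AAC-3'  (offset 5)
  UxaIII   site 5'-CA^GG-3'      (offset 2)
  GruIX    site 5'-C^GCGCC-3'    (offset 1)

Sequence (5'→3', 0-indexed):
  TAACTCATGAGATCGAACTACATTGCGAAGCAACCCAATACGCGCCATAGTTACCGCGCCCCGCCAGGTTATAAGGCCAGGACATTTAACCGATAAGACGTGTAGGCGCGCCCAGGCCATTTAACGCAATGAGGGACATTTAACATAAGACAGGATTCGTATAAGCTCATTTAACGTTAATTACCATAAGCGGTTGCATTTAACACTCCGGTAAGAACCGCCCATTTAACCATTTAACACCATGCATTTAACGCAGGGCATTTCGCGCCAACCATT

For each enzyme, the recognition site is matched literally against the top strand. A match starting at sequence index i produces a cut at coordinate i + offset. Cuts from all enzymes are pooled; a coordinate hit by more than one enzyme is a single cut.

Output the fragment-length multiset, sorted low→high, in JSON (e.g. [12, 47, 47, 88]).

[4,5,6,7,7,8,8,8,8,8,9,9,11,11,12,12,13,14,14,17,19,26,40]

Site scan:
  SqiVI ATAAG/4: at [70, 92, 144, 160, 185] ⇒ [74, 96, 148, 164, 189]
  PtaI CATTTAAC/5: at [82, 117, 136, 167, 196, 222, 230, 244, 272] ⇒ [1, 87, 122, 141, 172, 201, 227, 235, 249]
  UxaIII CAGG/2: at [64, 77, 112, 150, 253] ⇒ [66, 79, 114, 152, 255]
  GruIX CGCGCC/1: at [40, 54, 106, 263] ⇒ [41, 55, 107, 264]

All cut coordinates (distinct, sorted): [1, 41, 55, 66, 74, 79, 87, 96, 107, 114, 122, 141, 148, 152, 164, 172, 189, 201, 227, 235, 249, 255, 264]

Fragments:
  1→41: 40 bp
  41→55: 14 bp
  55→66: 11 bp
  66→74: 8 bp
  74→79: 5 bp
  79→87: 8 bp
  87→96: 9 bp
  96→107: 11 bp
  107→114: 7 bp
  114→122: 8 bp
  122→141: 19 bp
  141→148: 7 bp
  148→152: 4 bp
  152→164: 12 bp
  164→172: 8 bp
  172→189: 17 bp
  189→201: 12 bp
  201→227: 26 bp
  227→235: 8 bp
  235→249: 14 bp
  249→255: 6 bp
  255→264: 9 bp
  264→1 (wrap): 276-264+1 = 13 bp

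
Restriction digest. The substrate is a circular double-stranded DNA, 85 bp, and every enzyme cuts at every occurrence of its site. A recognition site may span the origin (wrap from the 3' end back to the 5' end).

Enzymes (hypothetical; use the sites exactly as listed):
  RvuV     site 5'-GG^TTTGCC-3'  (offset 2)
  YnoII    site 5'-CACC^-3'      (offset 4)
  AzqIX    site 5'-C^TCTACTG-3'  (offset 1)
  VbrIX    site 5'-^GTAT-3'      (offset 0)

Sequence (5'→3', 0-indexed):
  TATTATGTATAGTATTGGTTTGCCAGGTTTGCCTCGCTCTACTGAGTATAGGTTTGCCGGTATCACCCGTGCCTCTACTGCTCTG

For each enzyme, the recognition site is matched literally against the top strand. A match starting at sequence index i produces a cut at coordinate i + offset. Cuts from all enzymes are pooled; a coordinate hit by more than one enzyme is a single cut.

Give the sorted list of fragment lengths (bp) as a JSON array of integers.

Per-enzyme occurrences:
  RvuV (GGTTTGCC, off=2): starts [16, 25, 50] → cuts [18, 27, 52]
  YnoII (CACC, off=4): starts [63] → cuts [67]
  AzqIX (CTCTACTG, off=1): starts [36, 72] → cuts [37, 73]
  VbrIX (GTAT, off=0): starts [6, 11, 45, 59, 84] → cuts [6, 11, 45, 59, 84]

All cut coordinates (distinct, sorted): [6, 11, 18, 27, 37, 45, 52, 59, 67, 73, 84]

Fragments:
  6→11: 5 bp
  11→18: 7 bp
  18→27: 9 bp
  27→37: 10 bp
  37→45: 8 bp
  45→52: 7 bp
  52→59: 7 bp
  59→67: 8 bp
  67→73: 6 bp
  73→84: 11 bp
  84→6 (wrap): 85-84+6 = 7 bp

[5,6,7,7,7,7,8,8,9,10,11]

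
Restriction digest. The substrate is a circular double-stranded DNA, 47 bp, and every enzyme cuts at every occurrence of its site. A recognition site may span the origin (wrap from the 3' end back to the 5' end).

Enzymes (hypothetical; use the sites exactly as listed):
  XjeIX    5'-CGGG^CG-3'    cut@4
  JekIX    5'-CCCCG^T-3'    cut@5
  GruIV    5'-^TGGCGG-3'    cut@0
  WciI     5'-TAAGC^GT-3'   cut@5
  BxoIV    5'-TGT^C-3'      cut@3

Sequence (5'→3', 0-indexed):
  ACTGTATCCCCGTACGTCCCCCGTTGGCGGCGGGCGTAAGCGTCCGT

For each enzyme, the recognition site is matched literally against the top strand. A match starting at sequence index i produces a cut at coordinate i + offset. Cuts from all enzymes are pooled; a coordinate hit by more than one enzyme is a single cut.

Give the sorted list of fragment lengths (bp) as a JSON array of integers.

[1,7,10,11,18]

Site scan:
  XjeIX (CGGGCG, off=4): starts [30] → cuts [34]
  JekIX (CCCCGT, off=5): starts [7, 18] → cuts [12, 23]
  GruIV (TGGCGG, off=0): starts [24] → cuts [24]
  WciI (TAAGCGT, off=5): starts [36] → cuts [41]
  BxoIV (TGTC, off=3): no sites

All cut coordinates (distinct, sorted): [12, 23, 24, 34, 41]

Fragment lengths:
  12→23: 11 bp
  23→24: 1 bp
  24→34: 10 bp
  34→41: 7 bp
  41→12 (wrap): 47-41+12 = 18 bp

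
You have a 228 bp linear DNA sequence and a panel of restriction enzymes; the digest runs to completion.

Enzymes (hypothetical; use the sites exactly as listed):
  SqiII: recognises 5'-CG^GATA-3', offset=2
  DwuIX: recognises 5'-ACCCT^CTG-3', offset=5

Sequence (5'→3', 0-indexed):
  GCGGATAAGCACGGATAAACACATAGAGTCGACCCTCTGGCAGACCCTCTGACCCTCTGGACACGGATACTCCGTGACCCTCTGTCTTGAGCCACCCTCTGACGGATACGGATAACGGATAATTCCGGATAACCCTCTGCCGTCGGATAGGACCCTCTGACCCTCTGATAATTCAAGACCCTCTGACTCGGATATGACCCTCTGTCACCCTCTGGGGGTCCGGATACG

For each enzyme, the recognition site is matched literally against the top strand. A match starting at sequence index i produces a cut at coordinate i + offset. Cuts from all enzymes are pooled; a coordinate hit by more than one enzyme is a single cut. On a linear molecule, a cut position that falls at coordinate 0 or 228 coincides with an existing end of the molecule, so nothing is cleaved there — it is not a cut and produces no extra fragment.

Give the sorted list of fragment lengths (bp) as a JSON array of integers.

Per-enzyme occurrences:
  SqiII (CGGATA, off=2): starts [1, 11, 63, 102, 108, 115, 125, 143, 188, 220] → cuts [3, 13, 65, 104, 110, 117, 127, 145, 190, 222]
  DwuIX (ACCCTCTG, off=5): starts [31, 43, 51, 76, 93, 131, 151, 159, 177, 196, 206] → cuts [36, 48, 56, 81, 98, 136, 156, 164, 182, 201, 211]

Pooled cuts: [3, 13, 36, 48, 56, 65, 81, 98, 104, 110, 117, 127, 136, 145, 156, 164, 182, 190, 201, 211, 222]

Fragments:
  [0,3): 3 bp
  [3,13): 10 bp
  [13,36): 23 bp
  [36,48): 12 bp
  [48,56): 8 bp
  [56,65): 9 bp
  [65,81): 16 bp
  [81,98): 17 bp
  [98,104): 6 bp
  [104,110): 6 bp
  [110,117): 7 bp
  [117,127): 10 bp
  [127,136): 9 bp
  [136,145): 9 bp
  [145,156): 11 bp
  [156,164): 8 bp
  [164,182): 18 bp
  [182,190): 8 bp
  [190,201): 11 bp
  [201,211): 10 bp
  [211,222): 11 bp
  [222,228): 6 bp

[3,6,6,6,7,8,8,8,9,9,9,10,10,10,11,11,11,12,16,17,18,23]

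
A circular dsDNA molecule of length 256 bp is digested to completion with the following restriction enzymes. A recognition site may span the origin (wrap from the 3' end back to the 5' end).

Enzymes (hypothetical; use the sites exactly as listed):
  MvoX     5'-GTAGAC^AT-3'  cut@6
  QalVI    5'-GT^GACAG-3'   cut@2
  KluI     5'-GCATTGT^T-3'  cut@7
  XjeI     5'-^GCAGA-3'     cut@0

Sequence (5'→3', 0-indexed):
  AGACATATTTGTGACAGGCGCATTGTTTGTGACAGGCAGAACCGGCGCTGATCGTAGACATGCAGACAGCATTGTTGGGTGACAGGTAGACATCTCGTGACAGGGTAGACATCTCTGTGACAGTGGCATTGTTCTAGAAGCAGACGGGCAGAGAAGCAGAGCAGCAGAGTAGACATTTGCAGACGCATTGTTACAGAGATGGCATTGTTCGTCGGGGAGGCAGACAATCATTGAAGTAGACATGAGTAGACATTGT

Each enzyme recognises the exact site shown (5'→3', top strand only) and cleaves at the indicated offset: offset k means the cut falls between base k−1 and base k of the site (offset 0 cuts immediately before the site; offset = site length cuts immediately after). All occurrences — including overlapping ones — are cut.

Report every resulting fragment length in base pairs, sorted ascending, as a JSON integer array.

Site scan:
  MvoX (GTAGACAT, off=6): starts [53, 85, 104, 168, 235, 245, 254] → cuts [4, 59, 91, 110, 174, 241, 251]
  QalVI (GTGACAG, off=2): starts [10, 28, 78, 96, 116] → cuts [12, 30, 80, 98, 118]
  KluI (GCATTGTT, off=7): starts [19, 68, 125, 184, 201] → cuts [26, 75, 132, 191, 208]
  XjeI (GCAGA, off=0): starts [35, 61, 139, 147, 155, 163, 178, 219] → cuts [35, 61, 139, 147, 155, 163, 178, 219]

All cut coordinates (distinct, sorted): [4, 12, 26, 30, 35, 59, 61, 75, 80, 91, 98, 110, 118, 132, 139, 147, 155, 163, 174, 178, 191, 208, 219, 241, 251]

Fragment lengths:
  4→12: 8 bp
  12→26: 14 bp
  26→30: 4 bp
  30→35: 5 bp
  35→59: 24 bp
  59→61: 2 bp
  61→75: 14 bp
  75→80: 5 bp
  80→91: 11 bp
  91→98: 7 bp
  98→110: 12 bp
  110→118: 8 bp
  118→132: 14 bp
  132→139: 7 bp
  139→147: 8 bp
  147→155: 8 bp
  155→163: 8 bp
  163→174: 11 bp
  174→178: 4 bp
  178→191: 13 bp
  191→208: 17 bp
  208→219: 11 bp
  219→241: 22 bp
  241→251: 10 bp
  251→4 (wrap): 256-251+4 = 9 bp

[2,4,4,5,5,7,7,8,8,8,8,8,9,10,11,11,11,12,13,14,14,14,17,22,24]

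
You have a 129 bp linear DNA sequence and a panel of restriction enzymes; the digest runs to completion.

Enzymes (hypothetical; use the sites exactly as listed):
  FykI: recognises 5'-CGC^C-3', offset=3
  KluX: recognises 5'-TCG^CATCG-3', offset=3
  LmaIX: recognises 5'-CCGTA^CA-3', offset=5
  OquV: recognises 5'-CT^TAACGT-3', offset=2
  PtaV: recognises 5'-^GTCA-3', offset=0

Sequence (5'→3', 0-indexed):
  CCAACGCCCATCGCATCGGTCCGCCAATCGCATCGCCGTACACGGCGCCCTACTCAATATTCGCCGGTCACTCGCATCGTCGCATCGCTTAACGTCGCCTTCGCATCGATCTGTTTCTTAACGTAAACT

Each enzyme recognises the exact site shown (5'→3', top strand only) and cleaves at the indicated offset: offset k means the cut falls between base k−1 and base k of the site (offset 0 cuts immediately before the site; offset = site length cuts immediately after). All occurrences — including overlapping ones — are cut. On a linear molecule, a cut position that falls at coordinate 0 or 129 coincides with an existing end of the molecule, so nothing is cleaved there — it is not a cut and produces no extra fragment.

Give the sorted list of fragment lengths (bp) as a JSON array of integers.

Per-enzyme occurrences:
  FykI CGCC/3: at [4, 21, 33, 45, 61, 95] ⇒ [7, 24, 36, 48, 64, 98]
  KluX TCGCATCG/3: at [10, 27, 71, 79, 100] ⇒ [13, 30, 74, 82, 103]
  LmaIX CCGTACA/5: at [35] ⇒ [40]
  OquV CTTAACGT/2: at [87, 116] ⇒ [89, 118]
  PtaV GTCA/0: at [66] ⇒ [66]

Pooled cuts: [7, 13, 24, 30, 36, 40, 48, 64, 66, 74, 82, 89, 98, 103, 118]

Fragment lengths:
  [0,7): 7 bp
  [7,13): 6 bp
  [13,24): 11 bp
  [24,30): 6 bp
  [30,36): 6 bp
  [36,40): 4 bp
  [40,48): 8 bp
  [48,64): 16 bp
  [64,66): 2 bp
  [66,74): 8 bp
  [74,82): 8 bp
  [82,89): 7 bp
  [89,98): 9 bp
  [98,103): 5 bp
  [103,118): 15 bp
  [118,129): 11 bp

[2,4,5,6,6,6,7,7,8,8,8,9,11,11,15,16]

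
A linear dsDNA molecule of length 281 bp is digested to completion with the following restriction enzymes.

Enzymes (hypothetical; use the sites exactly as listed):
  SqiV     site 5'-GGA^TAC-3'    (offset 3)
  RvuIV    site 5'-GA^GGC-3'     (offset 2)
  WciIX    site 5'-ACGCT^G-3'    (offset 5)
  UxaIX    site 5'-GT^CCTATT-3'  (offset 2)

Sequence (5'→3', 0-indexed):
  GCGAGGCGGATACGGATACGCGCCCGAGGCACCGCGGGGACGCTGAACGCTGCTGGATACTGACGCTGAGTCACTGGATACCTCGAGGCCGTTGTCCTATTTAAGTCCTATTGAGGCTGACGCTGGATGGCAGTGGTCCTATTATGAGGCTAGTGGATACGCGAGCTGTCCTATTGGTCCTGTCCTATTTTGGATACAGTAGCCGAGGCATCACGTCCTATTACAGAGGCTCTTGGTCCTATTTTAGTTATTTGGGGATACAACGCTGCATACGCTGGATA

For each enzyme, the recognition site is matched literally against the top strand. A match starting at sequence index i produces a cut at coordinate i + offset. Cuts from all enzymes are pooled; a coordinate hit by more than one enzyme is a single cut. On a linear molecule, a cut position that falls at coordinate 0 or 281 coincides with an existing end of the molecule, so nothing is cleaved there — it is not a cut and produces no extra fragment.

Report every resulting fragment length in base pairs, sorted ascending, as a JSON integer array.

[4,5,6,6,6,7,8,8,9,9,9,10,10,10,10,10,10,11,11,11,11,11,12,12,13,14,17,21]

Per-enzyme occurrences:
  SqiV GGATAC/3: at [7, 13, 54, 75, 154, 191, 255] ⇒ [10, 16, 57, 78, 157, 194, 258]
  RvuIV GAGGC/2: at [2, 25, 84, 112, 145, 204, 225] ⇒ [4, 27, 86, 114, 147, 206, 227]
  WciIX ACGCTG/5: at [39, 46, 62, 119, 262, 271] ⇒ [44, 51, 67, 124, 267, 276]
  UxaIX GTCCTATT/2: at [93, 104, 135, 167, 181, 214, 235] ⇒ [95, 106, 137, 169, 183, 216, 237]

Pooled cuts: [4, 10, 16, 27, 44, 51, 57, 67, 78, 86, 95, 106, 114, 124, 137, 147, 157, 169, 183, 194, 206, 216, 227, 237, 258, 267, 276]

Fragments:
  [0,4): 4 bp
  [4,10): 6 bp
  [10,16): 6 bp
  [16,27): 11 bp
  [27,44): 17 bp
  [44,51): 7 bp
  [51,57): 6 bp
  [57,67): 10 bp
  [67,78): 11 bp
  [78,86): 8 bp
  [86,95): 9 bp
  [95,106): 11 bp
  [106,114): 8 bp
  [114,124): 10 bp
  [124,137): 13 bp
  [137,147): 10 bp
  [147,157): 10 bp
  [157,169): 12 bp
  [169,183): 14 bp
  [183,194): 11 bp
  [194,206): 12 bp
  [206,216): 10 bp
  [216,227): 11 bp
  [227,237): 10 bp
  [237,258): 21 bp
  [258,267): 9 bp
  [267,276): 9 bp
  [276,281): 5 bp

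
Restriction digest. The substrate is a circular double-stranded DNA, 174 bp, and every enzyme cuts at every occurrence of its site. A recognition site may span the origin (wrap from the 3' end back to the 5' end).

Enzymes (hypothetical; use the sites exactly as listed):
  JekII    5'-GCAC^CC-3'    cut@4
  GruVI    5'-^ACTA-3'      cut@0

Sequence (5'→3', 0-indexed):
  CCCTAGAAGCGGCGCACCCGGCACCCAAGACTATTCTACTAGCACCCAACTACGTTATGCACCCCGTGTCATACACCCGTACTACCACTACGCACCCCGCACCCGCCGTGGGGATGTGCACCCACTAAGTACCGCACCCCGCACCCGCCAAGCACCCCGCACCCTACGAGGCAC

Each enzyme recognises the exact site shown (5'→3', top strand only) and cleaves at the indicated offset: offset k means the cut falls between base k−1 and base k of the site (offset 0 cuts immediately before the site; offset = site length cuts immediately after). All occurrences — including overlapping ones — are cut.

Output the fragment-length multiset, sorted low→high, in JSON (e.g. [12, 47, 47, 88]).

Scan for sites:
  JekII GCACCC/4: at [13, 20, 41, 58, 91, 98, 117, 133, 140, 151, 158, 170] ⇒ [0, 17, 24, 45, 62, 95, 102, 121, 137, 144, 155, 162]
  GruVI ACTA/0: at [29, 37, 48, 80, 86, 123] ⇒ [29, 37, 48, 80, 86, 123]

Pooled cuts: [0, 17, 24, 29, 37, 45, 48, 62, 80, 86, 95, 102, 121, 123, 137, 144, 155, 162]

Fragment lengths:
  0→17: 17 bp
  17→24: 7 bp
  24→29: 5 bp
  29→37: 8 bp
  37→45: 8 bp
  45→48: 3 bp
  48→62: 14 bp
  62→80: 18 bp
  80→86: 6 bp
  86→95: 9 bp
  95→102: 7 bp
  102→121: 19 bp
  121→123: 2 bp
  123→137: 14 bp
  137→144: 7 bp
  144→155: 11 bp
  155→162: 7 bp
  162→0 (wrap): 174-162+0 = 12 bp

[2,3,5,6,7,7,7,7,8,8,9,11,12,14,14,17,18,19]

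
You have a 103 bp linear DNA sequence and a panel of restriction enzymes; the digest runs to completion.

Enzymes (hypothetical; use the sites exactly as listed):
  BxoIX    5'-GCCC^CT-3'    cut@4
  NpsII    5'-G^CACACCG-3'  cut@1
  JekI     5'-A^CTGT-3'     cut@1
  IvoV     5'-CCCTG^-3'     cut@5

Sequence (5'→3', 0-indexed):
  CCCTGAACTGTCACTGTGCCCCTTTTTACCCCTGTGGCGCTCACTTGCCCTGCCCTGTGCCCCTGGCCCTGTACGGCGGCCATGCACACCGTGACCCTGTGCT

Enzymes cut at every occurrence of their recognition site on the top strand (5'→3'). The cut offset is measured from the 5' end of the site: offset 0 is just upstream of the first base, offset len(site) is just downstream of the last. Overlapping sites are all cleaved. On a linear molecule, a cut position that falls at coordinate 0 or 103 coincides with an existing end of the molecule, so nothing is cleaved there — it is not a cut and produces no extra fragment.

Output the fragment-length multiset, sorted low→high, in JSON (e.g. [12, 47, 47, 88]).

[2,3,4,5,5,5,6,6,8,13,13,15,18]

Per-enzyme occurrences:
  BxoIX GCCCCT/4: at [17, 58] ⇒ [21, 62]
  NpsII GCACACCG/1: at [83] ⇒ [84]
  JekI ACTGT/1: at [6, 12] ⇒ [7, 13]
  IvoV CCCTG/5: at [0, 29, 47, 52, 60, 66, 94] ⇒ [5, 34, 52, 57, 65, 71, 99]

Pooled cuts: [5, 7, 13, 21, 34, 52, 57, 62, 65, 71, 84, 99]

Fragments:
  [0,5): 5 bp
  [5,7): 2 bp
  [7,13): 6 bp
  [13,21): 8 bp
  [21,34): 13 bp
  [34,52): 18 bp
  [52,57): 5 bp
  [57,62): 5 bp
  [62,65): 3 bp
  [65,71): 6 bp
  [71,84): 13 bp
  [84,99): 15 bp
  [99,103): 4 bp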